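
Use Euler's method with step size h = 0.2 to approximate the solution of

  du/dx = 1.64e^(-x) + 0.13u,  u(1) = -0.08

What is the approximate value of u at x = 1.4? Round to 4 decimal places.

Euler: u_{n+1} = u_n + h·f(x_n, u_n).
x=1.000000, u=-0.080000: f=0.592922 → u ← -0.080000 + 0.2·0.592922 = 0.038584
x=1.200000, u=0.038584: f=0.498974 → u ← 0.038584 + 0.2·0.498974 = 0.138379
u(1.4) ≈ 0.1384

0.1384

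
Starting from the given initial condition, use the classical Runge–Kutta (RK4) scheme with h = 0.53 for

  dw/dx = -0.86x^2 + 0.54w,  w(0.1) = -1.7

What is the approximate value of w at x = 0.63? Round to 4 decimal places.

-2.3411

RK4: k1 = f(x_n, w_n); k2 = f(x_n + h/2, w_n + (h/2)·k1); k3 = f(x_n + h/2, w_n + (h/2)·k2); k4 = f(x_n + h, w_n + h·k3); w_{n+1} = w_n + (h/6)·(k1 + 2k2 + 2k3 + k4).
x=0.100000, w=-1.700000:
  k1 = f(0.100000, -1.700000) = -0.926600
  k2 = f(0.365000, -1.945549) = -1.165170
  k3 = f(0.365000, -2.008770) = -1.199309
  k4 = f(0.630000, -2.335634) = -1.602576
  w ← -1.700000 + (0.53/6)·(k1 + 2k2 + 2k3 + k4) = -2.341135
w(0.63) ≈ -2.3411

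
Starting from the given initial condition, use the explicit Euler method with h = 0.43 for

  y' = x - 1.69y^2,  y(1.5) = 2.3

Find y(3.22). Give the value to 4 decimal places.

Euler: y_{n+1} = y_n + h·f(x_n, y_n).
x=1.500000, y=2.300000: f=-7.440100 → y ← 2.300000 + 0.43·(-7.440100) = -0.899243
x=1.930000, y=-0.899243: f=0.563402 → y ← -0.899243 + 0.43·0.563402 = -0.656980
x=2.360000, y=-0.656980: f=1.630557 → y ← -0.656980 + 0.43·1.630557 = 0.044159
x=2.790000, y=0.044159: f=2.786704 → y ← 0.044159 + 0.43·2.786704 = 1.242442
y(3.22) ≈ 1.2424

1.2424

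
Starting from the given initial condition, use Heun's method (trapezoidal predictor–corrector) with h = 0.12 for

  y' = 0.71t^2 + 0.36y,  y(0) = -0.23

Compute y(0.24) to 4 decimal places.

Heun: k1 = f(t_n, y_n); k2 = f(t_n + h, y_n + h·k1); y_{n+1} = y_n + (h/2)·(k1 + k2).
t=0.000000, y=-0.230000:
  k1 = f(0.000000, -0.230000) = -0.082800
  k2 = f(0.120000, -0.239936) = -0.076153
  y ← -0.230000 + (0.12/2)·(-0.082800 + (-0.076153)) = -0.239537
t=0.120000, y=-0.239537:
  k1 = f(0.120000, -0.239537) = -0.076009
  k2 = f(0.240000, -0.248658) = -0.048621
  y ← -0.239537 + (0.12/2)·(-0.076009 + (-0.048621)) = -0.247015
y(0.24) ≈ -0.2470

-0.2470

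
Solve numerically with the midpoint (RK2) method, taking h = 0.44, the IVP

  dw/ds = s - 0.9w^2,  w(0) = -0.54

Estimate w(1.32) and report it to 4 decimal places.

0.0413

Midpoint: k1 = f(s_n, w_n); k2 = f(s_n + h/2, w_n + (h/2)·k1); w_{n+1} = w_n + h·k2.
s=0.000000, w=-0.540000:
  k1 = f(0.000000, -0.540000) = -0.262440
  k2 = f(0.220000, -0.597737) = -0.101560
  w ← -0.540000 + 0.44·(-0.101560) = -0.584687
s=0.440000, w=-0.584687:
  k1 = f(0.440000, -0.584687) = 0.132327
  k2 = f(0.660000, -0.555575) = 0.382203
  w ← -0.584687 + 0.44·0.382203 = -0.416517
s=0.880000, w=-0.416517:
  k1 = f(0.880000, -0.416517) = 0.723862
  k2 = f(1.100000, -0.257267) = 1.040432
  w ← -0.416517 + 0.44·1.040432 = 0.041273
w(1.32) ≈ 0.0413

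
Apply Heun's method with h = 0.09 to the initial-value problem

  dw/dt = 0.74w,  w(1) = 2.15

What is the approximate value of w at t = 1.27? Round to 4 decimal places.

2.6251

Heun: k1 = f(t_n, w_n); k2 = f(t_n + h, w_n + h·k1); w_{n+1} = w_n + (h/2)·(k1 + k2).
t=1.000000, w=2.150000:
  k1 = f(1.000000, 2.150000) = 1.591000
  k2 = f(1.090000, 2.293190) = 1.696961
  w ← 2.150000 + (0.09/2)·(1.591000 + 1.696961) = 2.297958
t=1.090000, w=2.297958:
  k1 = f(1.090000, 2.297958) = 1.700489
  k2 = f(1.180000, 2.451002) = 1.813742
  w ← 2.297958 + (0.09/2)·(1.700489 + 1.813742) = 2.456099
t=1.180000, w=2.456099:
  k1 = f(1.180000, 2.456099) = 1.817513
  k2 = f(1.270000, 2.619675) = 1.938559
  w ← 2.456099 + (0.09/2)·(1.817513 + 1.938559) = 2.625122
w(1.27) ≈ 2.6251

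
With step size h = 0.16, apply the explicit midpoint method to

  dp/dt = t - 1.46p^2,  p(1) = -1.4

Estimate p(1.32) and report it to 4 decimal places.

-2.5884

Midpoint: k1 = f(t_n, p_n); k2 = f(t_n + h/2, p_n + (h/2)·k1); p_{n+1} = p_n + h·k2.
t=1.000000, p=-1.400000:
  k1 = f(1.000000, -1.400000) = -1.861600
  k2 = f(1.080000, -1.548928) = -2.422800
  p ← -1.400000 + 0.16·(-2.422800) = -1.787648
t=1.160000, p=-1.787648:
  k1 = f(1.160000, -1.787648) = -3.505700
  k2 = f(1.240000, -2.068104) = -5.004499
  p ← -1.787648 + 0.16·(-5.004499) = -2.588368
p(1.32) ≈ -2.5884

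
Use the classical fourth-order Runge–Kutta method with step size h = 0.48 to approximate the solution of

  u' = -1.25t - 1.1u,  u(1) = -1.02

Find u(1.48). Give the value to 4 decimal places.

-1.1897

RK4: k1 = f(t_n, u_n); k2 = f(t_n + h/2, u_n + (h/2)·k1); k3 = f(t_n + h/2, u_n + (h/2)·k2); k4 = f(t_n + h, u_n + h·k3); u_{n+1} = u_n + (h/6)·(k1 + 2k2 + 2k3 + k4).
t=1.000000, u=-1.020000:
  k1 = f(1.000000, -1.020000) = -0.128000
  k2 = f(1.240000, -1.050720) = -0.394208
  k3 = f(1.240000, -1.114610) = -0.323929
  k4 = f(1.480000, -1.175486) = -0.556965
  u ← -1.020000 + (0.48/6)·(k1 + 2k2 + 2k3 + k4) = -1.189699
u(1.48) ≈ -1.1897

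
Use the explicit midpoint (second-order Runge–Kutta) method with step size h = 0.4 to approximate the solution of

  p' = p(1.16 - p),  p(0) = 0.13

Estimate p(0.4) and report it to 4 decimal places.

0.1929

Midpoint: k1 = f(x_n, p_n); k2 = f(x_n + h/2, p_n + (h/2)·k1); p_{n+1} = p_n + h·k2.
x=0.000000, p=0.130000:
  k1 = f(0.000000, 0.130000) = 0.133900
  k2 = f(0.200000, 0.156780) = 0.157285
  p ← 0.130000 + 0.4·0.157285 = 0.192914
p(0.4) ≈ 0.1929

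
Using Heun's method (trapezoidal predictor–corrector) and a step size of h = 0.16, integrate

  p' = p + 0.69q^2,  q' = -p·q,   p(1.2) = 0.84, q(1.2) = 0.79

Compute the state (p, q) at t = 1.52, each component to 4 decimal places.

Heun on (p,q): k1 = f(t_n, state_n); k2 = f(t_n + h, state_n + h·k1); state_{n+1} = state_n + (h/2)·(k1 + k2).
1.200000: (0.840000, 0.790000)
  k1 = (1.270629, -0.663600)
  predictor → (1.043301, 0.683824)
  k2 = (1.365955, -0.713434)
  → (1.050927, 0.679837)
1.360000: (1.050927, 0.679837)
  k1 = (1.369830, -0.714459)
  predictor → (1.270100, 0.565524)
  k2 = (1.490773, -0.718272)
  → (1.279775, 0.565219)
(p(1.52), q(1.52)) ≈ (1.2798, 0.5652)

1.2798, 0.5652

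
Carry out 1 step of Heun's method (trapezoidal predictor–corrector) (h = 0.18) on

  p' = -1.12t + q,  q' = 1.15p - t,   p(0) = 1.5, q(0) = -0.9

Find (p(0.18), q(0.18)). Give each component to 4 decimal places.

1.3478, -0.6225

Heun on (p,q): k1 = f(t_n, state_n); k2 = f(t_n + h, state_n + h·k1); state_{n+1} = state_n + (h/2)·(k1 + k2).
0.000000: (1.500000, -0.900000)
  k1 = (-0.900000, 1.725000)
  predictor → (1.338000, -0.589500)
  k2 = (-0.791100, 1.358700)
  → (1.347801, -0.622467)
(p(0.18), q(0.18)) ≈ (1.3478, -0.6225)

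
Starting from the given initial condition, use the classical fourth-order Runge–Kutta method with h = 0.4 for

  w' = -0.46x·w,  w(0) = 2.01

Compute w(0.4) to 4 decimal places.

RK4: k1 = f(x_n, w_n); k2 = f(x_n + h/2, w_n + (h/2)·k1); k3 = f(x_n + h/2, w_n + (h/2)·k2); k4 = f(x_n + h, w_n + h·k3); w_{n+1} = w_n + (h/6)·(k1 + 2k2 + 2k3 + k4).
x=0.000000, w=2.010000:
  k1 = f(0.000000, 2.010000) = 0.000000
  k2 = f(0.200000, 2.010000) = -0.184920
  k3 = f(0.200000, 1.973016) = -0.181517
  k4 = f(0.400000, 1.937393) = -0.356480
  w ← 2.010000 + (0.4/6)·(k1 + 2k2 + 2k3 + k4) = 1.937376
w(0.4) ≈ 1.9374

1.9374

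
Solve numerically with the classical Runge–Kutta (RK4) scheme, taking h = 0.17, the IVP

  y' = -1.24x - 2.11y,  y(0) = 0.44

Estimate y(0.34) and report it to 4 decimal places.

0.1575

RK4: k1 = f(x_n, y_n); k2 = f(x_n + h/2, y_n + (h/2)·k1); k3 = f(x_n + h/2, y_n + (h/2)·k2); k4 = f(x_n + h, y_n + h·k3); y_{n+1} = y_n + (h/6)·(k1 + 2k2 + 2k3 + k4).
x=0.000000, y=0.440000:
  k1 = f(0.000000, 0.440000) = -0.928400
  k2 = f(0.085000, 0.361086) = -0.867291
  k3 = f(0.085000, 0.366280) = -0.878251
  k4 = f(0.170000, 0.290697) = -0.824171
  y ← 0.440000 + (0.17/6)·(k1 + 2k2 + 2k3 + k4) = 0.291430
x=0.170000, y=0.291430:
  k1 = f(0.170000, 0.291430) = -0.825717
  k2 = f(0.255000, 0.221244) = -0.783024
  k3 = f(0.255000, 0.224873) = -0.790681
  k4 = f(0.340000, 0.157014) = -0.752899
  y ← 0.291430 + (0.17/6)·(k1 + 2k2 + 2k3 + k4) = 0.157526
y(0.34) ≈ 0.1575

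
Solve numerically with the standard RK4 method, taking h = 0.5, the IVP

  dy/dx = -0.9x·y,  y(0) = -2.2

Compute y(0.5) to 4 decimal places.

RK4: k1 = f(x_n, y_n); k2 = f(x_n + h/2, y_n + (h/2)·k1); k3 = f(x_n + h/2, y_n + (h/2)·k2); k4 = f(x_n + h, y_n + h·k3); y_{n+1} = y_n + (h/6)·(k1 + 2k2 + 2k3 + k4).
x=0.000000, y=-2.200000:
  k1 = f(0.000000, -2.200000) = 0.000000
  k2 = f(0.250000, -2.200000) = 0.495000
  k3 = f(0.250000, -2.076250) = 0.467156
  k4 = f(0.500000, -1.966422) = 0.884890
  y ← -2.200000 + (0.5/6)·(k1 + 2k2 + 2k3 + k4) = -1.965900
y(0.5) ≈ -1.9659

-1.9659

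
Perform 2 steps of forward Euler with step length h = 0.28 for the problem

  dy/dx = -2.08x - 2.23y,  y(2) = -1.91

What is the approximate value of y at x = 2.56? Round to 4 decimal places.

-2.0348

Euler: y_{n+1} = y_n + h·f(x_n, y_n).
x=2.000000, y=-1.910000: f=0.099300 → y ← -1.910000 + 0.28·0.099300 = -1.882196
x=2.280000, y=-1.882196: f=-0.545103 → y ← -1.882196 + 0.28·(-0.545103) = -2.034825
y(2.56) ≈ -2.0348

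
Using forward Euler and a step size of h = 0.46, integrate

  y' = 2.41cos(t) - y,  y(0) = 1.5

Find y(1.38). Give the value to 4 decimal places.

Euler: y_{n+1} = y_n + h·f(t_n, y_n).
t=0.000000, y=1.500000: f=0.910000 → y ← 1.500000 + 0.46·0.910000 = 1.918600
t=0.460000, y=1.918600: f=0.240887 → y ← 1.918600 + 0.46·0.240887 = 2.029408
t=0.920000, y=2.029408: f=-0.569381 → y ← 2.029408 + 0.46·(-0.569381) = 1.767492
y(1.38) ≈ 1.7675

1.7675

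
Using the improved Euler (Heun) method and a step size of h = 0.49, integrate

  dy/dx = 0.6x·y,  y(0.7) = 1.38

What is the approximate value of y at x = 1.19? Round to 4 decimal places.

1.8131

Heun: k1 = f(x_n, y_n); k2 = f(x_n + h, y_n + h·k1); y_{n+1} = y_n + (h/2)·(k1 + k2).
x=0.700000, y=1.380000:
  k1 = f(0.700000, 1.380000) = 0.579600
  k2 = f(1.190000, 1.664004) = 1.188099
  y ← 1.380000 + (0.49/2)·(0.579600 + 1.188099) = 1.813086
y(1.19) ≈ 1.8131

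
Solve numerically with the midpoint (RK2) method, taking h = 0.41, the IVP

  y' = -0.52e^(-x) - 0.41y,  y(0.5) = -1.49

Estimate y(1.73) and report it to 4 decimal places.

-1.0646

Midpoint: k1 = f(x_n, y_n); k2 = f(x_n + h/2, y_n + (h/2)·k1); y_{n+1} = y_n + h·k2.
x=0.500000, y=-1.490000:
  k1 = f(0.500000, -1.490000) = 0.295504
  k2 = f(0.705000, -1.429422) = 0.329126
  y ← -1.490000 + 0.41·0.329126 = -1.355058
x=0.910000, y=-1.355058:
  k1 = f(0.910000, -1.355058) = 0.346261
  k2 = f(1.115000, -1.284075) = 0.355955
  y ← -1.355058 + 0.41·0.355955 = -1.209117
x=1.320000, y=-1.209117:
  k1 = f(1.320000, -1.209117) = 0.356828
  k2 = f(1.525000, -1.135967) = 0.352584
  y ← -1.209117 + 0.41·0.352584 = -1.064557
y(1.73) ≈ -1.0646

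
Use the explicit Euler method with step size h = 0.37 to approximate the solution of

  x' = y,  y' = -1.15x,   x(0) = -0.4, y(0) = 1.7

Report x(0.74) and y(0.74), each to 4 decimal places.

0.9210, 1.7728

Euler on (x,y): x_{n+1} = x_n + h·x', y_{n+1} = y_n + h·y'.
0.000000: (-0.400000, 1.700000); f=(1.700000, 0.460000) → (0.229000, 1.870200)
0.370000: (0.229000, 1.870200); f=(1.870200, -0.263350) → (0.920974, 1.772760)
(x(0.74), y(0.74)) ≈ (0.9210, 1.7728)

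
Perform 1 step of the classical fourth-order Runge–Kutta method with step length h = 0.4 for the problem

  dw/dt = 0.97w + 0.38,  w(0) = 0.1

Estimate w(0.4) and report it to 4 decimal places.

RK4: k1 = f(t_n, w_n); k2 = f(t_n + h/2, w_n + (h/2)·k1); k3 = f(t_n + h/2, w_n + (h/2)·k2); k4 = f(t_n + h, w_n + h·k3); w_{n+1} = w_n + (h/6)·(k1 + 2k2 + 2k3 + k4).
t=0.000000, w=0.100000:
  k1 = f(0.000000, 0.100000) = 0.477000
  k2 = f(0.200000, 0.195400) = 0.569538
  k3 = f(0.200000, 0.213908) = 0.587490
  k4 = f(0.400000, 0.334996) = 0.704946
  w ← 0.100000 + (0.4/6)·(k1 + 2k2 + 2k3 + k4) = 0.333067
w(0.4) ≈ 0.3331

0.3331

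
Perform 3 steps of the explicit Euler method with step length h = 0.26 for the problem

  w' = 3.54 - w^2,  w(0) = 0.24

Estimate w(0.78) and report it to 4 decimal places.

1.8717

Euler: w_{n+1} = w_n + h·f(t_n, w_n).
t=0.000000, w=0.240000: f=3.482400 → w ← 0.240000 + 0.26·3.482400 = 1.145424
t=0.260000, w=1.145424: f=2.228004 → w ← 1.145424 + 0.26·2.228004 = 1.724705
t=0.520000, w=1.724705: f=0.565393 → w ← 1.724705 + 0.26·0.565393 = 1.871707
w(0.78) ≈ 1.8717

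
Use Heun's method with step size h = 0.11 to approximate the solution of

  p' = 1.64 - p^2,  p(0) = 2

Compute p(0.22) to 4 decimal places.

1.6528

Heun: k1 = f(x_n, p_n); k2 = f(x_n + h, p_n + h·k1); p_{n+1} = p_n + (h/2)·(k1 + k2).
x=0.000000, p=2.000000:
  k1 = f(0.000000, 2.000000) = -2.360000
  k2 = f(0.110000, 1.740400) = -1.388992
  p ← 2.000000 + (0.11/2)·(-2.360000 + (-1.388992)) = 1.793805
x=0.110000, p=1.793805:
  k1 = f(0.110000, 1.793805) = -1.577738
  k2 = f(0.220000, 1.620254) = -0.985224
  p ← 1.793805 + (0.11/2)·(-1.577738 + (-0.985224)) = 1.652843
p(0.22) ≈ 1.6528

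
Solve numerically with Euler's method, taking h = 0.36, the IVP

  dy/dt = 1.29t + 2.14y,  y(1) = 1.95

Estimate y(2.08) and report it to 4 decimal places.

Euler: y_{n+1} = y_n + h·f(t_n, y_n).
t=1.000000, y=1.950000: f=5.463000 → y ← 1.950000 + 0.36·5.463000 = 3.916680
t=1.360000, y=3.916680: f=10.136095 → y ← 3.916680 + 0.36·10.136095 = 7.565674
t=1.720000, y=7.565674: f=18.409343 → y ← 7.565674 + 0.36·18.409343 = 14.193038
y(2.08) ≈ 14.1930

14.1930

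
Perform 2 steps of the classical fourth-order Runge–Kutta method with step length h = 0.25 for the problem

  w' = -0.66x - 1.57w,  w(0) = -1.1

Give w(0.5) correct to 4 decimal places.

-0.5664

RK4: k1 = f(x_n, w_n); k2 = f(x_n + h/2, w_n + (h/2)·k1); k3 = f(x_n + h/2, w_n + (h/2)·k2); k4 = f(x_n + h, w_n + h·k3); w_{n+1} = w_n + (h/6)·(k1 + 2k2 + 2k3 + k4).
x=0.000000, w=-1.100000:
  k1 = f(0.000000, -1.100000) = 1.727000
  k2 = f(0.125000, -0.884125) = 1.305576
  k3 = f(0.125000, -0.936803) = 1.388281
  k4 = f(0.250000, -0.752930) = 1.017100
  w ← -1.100000 + (0.25/6)·(k1 + 2k2 + 2k3 + k4) = -0.761174
x=0.250000, w=-0.761174:
  k1 = f(0.250000, -0.761174) = 1.030044
  k2 = f(0.375000, -0.632419) = 0.745398
  k3 = f(0.375000, -0.668000) = 0.801260
  k4 = f(0.500000, -0.560860) = 0.550549
  w ← -0.761174 + (0.25/6)·(k1 + 2k2 + 2k3 + k4) = -0.566428
w(0.5) ≈ -0.5664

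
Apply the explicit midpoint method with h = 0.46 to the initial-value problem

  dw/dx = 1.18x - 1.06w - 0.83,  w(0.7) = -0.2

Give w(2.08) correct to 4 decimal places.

Midpoint: k1 = f(x_n, w_n); k2 = f(x_n + h/2, w_n + (h/2)·k1); w_{n+1} = w_n + h·k2.
x=0.700000, w=-0.200000:
  k1 = f(0.700000, -0.200000) = 0.208000
  k2 = f(0.930000, -0.152160) = 0.428690
  w ← -0.200000 + 0.46·0.428690 = -0.002803
x=1.160000, w=-0.002803:
  k1 = f(1.160000, -0.002803) = 0.541771
  k2 = f(1.390000, 0.121805) = 0.681087
  w ← -0.002803 + 0.46·0.681087 = 0.310497
x=1.620000, w=0.310497:
  k1 = f(1.620000, 0.310497) = 0.752473
  k2 = f(1.850000, 0.483566) = 0.840420
  w ← 0.310497 + 0.46·0.840420 = 0.697091
w(2.08) ≈ 0.6971

0.6971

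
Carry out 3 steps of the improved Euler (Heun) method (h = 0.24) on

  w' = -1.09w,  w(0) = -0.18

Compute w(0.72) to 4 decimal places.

-0.0830

Heun: k1 = f(x_n, w_n); k2 = f(x_n + h, w_n + h·k1); w_{n+1} = w_n + (h/2)·(k1 + k2).
x=0.000000, w=-0.180000:
  k1 = f(0.000000, -0.180000) = 0.196200
  k2 = f(0.240000, -0.132912) = 0.144874
  w ← -0.180000 + (0.24/2)·(0.196200 + 0.144874) = -0.139071
x=0.240000, w=-0.139071:
  k1 = f(0.240000, -0.139071) = 0.151588
  k2 = f(0.480000, -0.102690) = 0.111932
  w ← -0.139071 + (0.24/2)·(0.151588 + 0.111932) = -0.107449
x=0.480000, w=-0.107449:
  k1 = f(0.480000, -0.107449) = 0.117119
  k2 = f(0.720000, -0.079340) = 0.086481
  w ← -0.107449 + (0.24/2)·(0.117119 + 0.086481) = -0.083017
w(0.72) ≈ -0.0830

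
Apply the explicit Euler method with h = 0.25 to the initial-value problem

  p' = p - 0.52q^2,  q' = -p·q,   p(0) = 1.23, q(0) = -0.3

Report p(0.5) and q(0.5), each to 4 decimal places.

Euler on (p,q): p_{n+1} = p_n + h·p', q_{n+1} = q_n + h·q'.
0.000000: (1.230000, -0.300000); f=(1.183200, 0.369000) → (1.525800, -0.207750)
0.250000: (1.525800, -0.207750); f=(1.503357, 0.316985) → (1.901639, -0.128504)
(p(0.5), q(0.5)) ≈ (1.9016, -0.1285)

1.9016, -0.1285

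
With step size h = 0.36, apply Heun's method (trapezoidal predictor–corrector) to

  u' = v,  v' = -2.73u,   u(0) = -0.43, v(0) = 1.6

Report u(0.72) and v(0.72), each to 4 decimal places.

0.8090, 1.2136

Heun on (u,v): k1 = f(s_n, state_n); k2 = f(s_n + h, state_n + h·k1); state_{n+1} = state_n + (h/2)·(k1 + k2).
0.000000: (-0.430000, 1.600000)
  k1 = (1.600000, 1.173900)
  predictor → (0.146000, 2.022604)
  k2 = (2.022604, -0.398580)
  → (0.222069, 1.739558)
0.360000: (0.222069, 1.739558)
  k1 = (1.739558, -0.606248)
  predictor → (0.848309, 1.521308)
  k2 = (1.521308, -2.315885)
  → (0.809025, 1.213574)
(u(0.72), v(0.72)) ≈ (0.8090, 1.2136)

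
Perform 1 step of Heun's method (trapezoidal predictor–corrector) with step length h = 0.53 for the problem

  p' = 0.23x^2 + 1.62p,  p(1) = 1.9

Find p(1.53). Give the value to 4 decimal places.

4.4876

Heun: k1 = f(x_n, p_n); k2 = f(x_n + h, p_n + h·k1); p_{n+1} = p_n + (h/2)·(k1 + k2).
x=1.000000, p=1.900000:
  k1 = f(1.000000, 1.900000) = 3.308000
  k2 = f(1.530000, 3.653240) = 6.456656
  p ← 1.900000 + (0.53/2)·(3.308000 + 6.456656) = 4.487634
p(1.53) ≈ 4.4876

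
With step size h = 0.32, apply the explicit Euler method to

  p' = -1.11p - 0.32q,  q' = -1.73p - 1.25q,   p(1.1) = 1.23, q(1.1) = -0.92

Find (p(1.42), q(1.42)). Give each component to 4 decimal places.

0.8873, -1.2329

Euler on (p,q): p_{n+1} = p_n + h·p', q_{n+1} = q_n + h·q'.
1.100000: (1.230000, -0.920000); f=(-1.070900, -0.977900) → (0.887312, -1.232928)
(p(1.42), q(1.42)) ≈ (0.8873, -1.2329)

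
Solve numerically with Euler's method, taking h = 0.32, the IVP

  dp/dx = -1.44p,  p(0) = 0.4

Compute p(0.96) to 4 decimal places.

Euler: p_{n+1} = p_n + h·f(x_n, p_n).
x=0.000000, p=0.400000: f=-0.576000 → p ← 0.400000 + 0.32·(-0.576000) = 0.215680
x=0.320000, p=0.215680: f=-0.310579 → p ← 0.215680 + 0.32·(-0.310579) = 0.116295
x=0.640000, p=0.116295: f=-0.167464 → p ← 0.116295 + 0.32·(-0.167464) = 0.062706
p(0.96) ≈ 0.0627

0.0627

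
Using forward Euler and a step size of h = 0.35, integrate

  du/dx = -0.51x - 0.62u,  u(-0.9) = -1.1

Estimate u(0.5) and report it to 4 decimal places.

Euler: u_{n+1} = u_n + h·f(x_n, u_n).
x=-0.900000, u=-1.100000: f=1.141000 → u ← -1.100000 + 0.35·1.141000 = -0.700650
x=-0.550000, u=-0.700650: f=0.714903 → u ← -0.700650 + 0.35·0.714903 = -0.450434
x=-0.200000, u=-0.450434: f=0.381269 → u ← -0.450434 + 0.35·0.381269 = -0.316990
x=0.150000, u=-0.316990: f=0.120034 → u ← -0.316990 + 0.35·0.120034 = -0.274978
u(0.5) ≈ -0.2750

-0.2750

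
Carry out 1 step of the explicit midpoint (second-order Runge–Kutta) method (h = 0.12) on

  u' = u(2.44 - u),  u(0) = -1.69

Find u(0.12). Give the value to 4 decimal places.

-2.8411

Midpoint: k1 = f(t_n, u_n); k2 = f(t_n + h/2, u_n + (h/2)·k1); u_{n+1} = u_n + h·k2.
t=0.000000, u=-1.690000:
  k1 = f(0.000000, -1.690000) = -6.979700
  k2 = f(0.060000, -2.108782) = -9.592390
  u ← -1.690000 + 0.12·(-9.592390) = -2.841087
u(0.12) ≈ -2.8411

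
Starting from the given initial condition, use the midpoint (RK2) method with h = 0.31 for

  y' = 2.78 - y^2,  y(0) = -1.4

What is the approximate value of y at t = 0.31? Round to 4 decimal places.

Midpoint: k1 = f(t_n, y_n); k2 = f(t_n + h/2, y_n + (h/2)·k1); y_{n+1} = y_n + h·k2.
t=0.000000, y=-1.400000:
  k1 = f(0.000000, -1.400000) = 0.820000
  k2 = f(0.155000, -1.272900) = 1.159726
  y ← -1.400000 + 0.31·1.159726 = -1.040485
y(0.31) ≈ -1.0405

-1.0405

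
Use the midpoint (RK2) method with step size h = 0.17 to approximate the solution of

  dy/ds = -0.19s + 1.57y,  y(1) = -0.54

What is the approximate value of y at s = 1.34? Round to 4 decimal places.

Midpoint: k1 = f(s_n, y_n); k2 = f(s_n + h/2, y_n + (h/2)·k1); y_{n+1} = y_n + h·k2.
s=1.000000, y=-0.540000:
  k1 = f(1.000000, -0.540000) = -1.037800
  k2 = f(1.085000, -0.628213) = -1.192444
  y ← -0.540000 + 0.17·(-1.192444) = -0.742716
s=1.170000, y=-0.742716:
  k1 = f(1.170000, -0.742716) = -1.388363
  k2 = f(1.255000, -0.860726) = -1.589791
  y ← -0.742716 + 0.17·(-1.589791) = -1.012980
y(1.34) ≈ -1.0130

-1.0130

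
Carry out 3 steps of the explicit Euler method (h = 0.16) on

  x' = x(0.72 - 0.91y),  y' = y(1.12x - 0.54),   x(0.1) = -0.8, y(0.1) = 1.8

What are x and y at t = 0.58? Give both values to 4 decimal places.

-0.5956, 0.8797

Euler on (x,y): x_{n+1} = x_n + h·x', y_{n+1} = y_n + h·y'.
0.100000: (-0.800000, 1.800000); f=(0.734400, -2.584800) → (-0.682496, 1.386432)
0.260000: (-0.682496, 1.386432); f=(0.369676, -1.808456) → (-0.623348, 1.097079)
0.420000: (-0.623348, 1.097079); f=(0.173504, -1.358348) → (-0.595587, 0.879743)
(x(0.58), y(0.58)) ≈ (-0.5956, 0.8797)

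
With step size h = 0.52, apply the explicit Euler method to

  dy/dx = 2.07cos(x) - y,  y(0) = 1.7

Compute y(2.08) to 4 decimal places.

0.6977

Euler: y_{n+1} = y_n + h·f(x_n, y_n).
x=0.000000, y=1.700000: f=0.370000 → y ← 1.700000 + 0.52·0.370000 = 1.892400
x=0.520000, y=1.892400: f=-0.096014 → y ← 1.892400 + 0.52·(-0.096014) = 1.842473
x=1.040000, y=1.842473: f=-0.794597 → y ← 1.842473 + 0.52·(-0.794597) = 1.429282
x=1.560000, y=1.429282: f=-1.406934 → y ← 1.429282 + 0.52·(-1.406934) = 0.697676
y(2.08) ≈ 0.6977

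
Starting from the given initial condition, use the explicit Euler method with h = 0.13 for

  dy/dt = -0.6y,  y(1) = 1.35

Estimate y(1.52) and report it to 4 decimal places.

Euler: y_{n+1} = y_n + h·f(t_n, y_n).
t=1.000000, y=1.350000: f=-0.810000 → y ← 1.350000 + 0.13·(-0.810000) = 1.244700
t=1.130000, y=1.244700: f=-0.746820 → y ← 1.244700 + 0.13·(-0.746820) = 1.147613
t=1.260000, y=1.147613: f=-0.688568 → y ← 1.147613 + 0.13·(-0.688568) = 1.058100
t=1.390000, y=1.058100: f=-0.634860 → y ← 1.058100 + 0.13·(-0.634860) = 0.975568
y(1.52) ≈ 0.9756

0.9756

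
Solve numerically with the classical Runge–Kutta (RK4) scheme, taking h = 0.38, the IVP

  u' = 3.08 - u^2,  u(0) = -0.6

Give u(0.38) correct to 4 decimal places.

0.5261

RK4: k1 = f(x_n, u_n); k2 = f(x_n + h/2, u_n + (h/2)·k1); k3 = f(x_n + h/2, u_n + (h/2)·k2); k4 = f(x_n + h, u_n + h·k3); u_{n+1} = u_n + (h/6)·(k1 + 2k2 + 2k3 + k4).
x=0.000000, u=-0.600000:
  k1 = f(0.000000, -0.600000) = 2.720000
  k2 = f(0.190000, -0.083200) = 3.073078
  k3 = f(0.190000, -0.016115) = 3.079740
  k4 = f(0.380000, 0.570301) = 2.754756
  u ← -0.600000 + (0.38/6)·(k1 + 2k2 + 2k3 + k4) = 0.526092
u(0.38) ≈ 0.5261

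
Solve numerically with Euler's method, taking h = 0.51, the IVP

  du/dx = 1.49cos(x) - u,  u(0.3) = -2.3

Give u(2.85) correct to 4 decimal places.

Euler: u_{n+1} = u_n + h·f(x_n, u_n).
x=0.300000, u=-2.300000: f=3.723451 → u ← -2.300000 + 0.51·3.723451 = -0.401040
x=0.810000, u=-0.401040: f=1.428392 → u ← -0.401040 + 0.51·1.428392 = 0.327440
x=1.320000, u=0.327440: f=0.042341 → u ← 0.327440 + 0.51·0.042341 = 0.349034
x=1.830000, u=0.349034: f=-0.730938 → u ← 0.349034 + 0.51·(-0.730938) = -0.023744
x=2.340000, u=-0.023744: f=-1.012646 → u ← -0.023744 + 0.51·(-1.012646) = -0.540193
u(2.85) ≈ -0.5402

-0.5402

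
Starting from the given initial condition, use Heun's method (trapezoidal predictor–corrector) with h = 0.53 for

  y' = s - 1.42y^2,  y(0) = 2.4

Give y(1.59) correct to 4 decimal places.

Heun: k1 = f(s_n, y_n); k2 = f(s_n + h, y_n + h·k1); y_{n+1} = y_n + (h/2)·(k1 + k2).
s=0.000000, y=2.400000:
  k1 = f(0.000000, 2.400000) = -8.179200
  k2 = f(0.530000, -1.934976) = -4.786668
  y ← 2.400000 + (0.53/2)·(-8.179200 + (-4.786668)) = -1.035955
s=0.530000, y=-1.035955:
  k1 = f(0.530000, -1.035955) = -0.993948
  k2 = f(1.060000, -1.562747) = -2.407894
  y ← -1.035955 + (0.53/2)·(-0.993948 + (-2.407894)) = -1.937443
s=1.060000, y=-1.937443:
  k1 = f(1.060000, -1.937443) = -4.270233
  k2 = f(1.590000, -4.200666) = -23.466748
  y ← -1.937443 + (0.53/2)·(-4.270233 + (-23.466748)) = -9.287743
y(1.59) ≈ -9.2877

-9.2877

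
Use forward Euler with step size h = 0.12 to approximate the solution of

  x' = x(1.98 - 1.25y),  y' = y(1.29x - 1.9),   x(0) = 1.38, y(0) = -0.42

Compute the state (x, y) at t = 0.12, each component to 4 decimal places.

Euler on (x,y): x_{n+1} = x_n + h·x', y_{n+1} = y_n + h·y'.
0.000000: (1.380000, -0.420000); f=(3.456900, 0.050316) → (1.794828, -0.413962)
(x(0.12), y(0.12)) ≈ (1.7948, -0.4140)

1.7948, -0.4140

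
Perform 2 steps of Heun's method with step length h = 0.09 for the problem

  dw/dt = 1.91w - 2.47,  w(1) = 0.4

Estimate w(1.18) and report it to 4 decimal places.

0.0354

Heun: k1 = f(t_n, w_n); k2 = f(t_n + h, w_n + h·k1); w_{n+1} = w_n + (h/2)·(k1 + k2).
t=1.000000, w=0.400000:
  k1 = f(1.000000, 0.400000) = -1.706000
  k2 = f(1.090000, 0.246460) = -1.999261
  w ← 0.400000 + (0.09/2)·(-1.706000 + (-1.999261)) = 0.233263
t=1.090000, w=0.233263:
  k1 = f(1.090000, 0.233263) = -2.024467
  k2 = f(1.180000, 0.051061) = -2.372473
  w ← 0.233263 + (0.09/2)·(-2.024467 + (-2.372473)) = 0.035401
w(1.18) ≈ 0.0354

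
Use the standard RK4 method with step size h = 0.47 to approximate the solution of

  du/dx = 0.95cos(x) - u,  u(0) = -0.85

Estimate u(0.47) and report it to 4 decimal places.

-0.1899

RK4: k1 = f(x_n, u_n); k2 = f(x_n + h/2, u_n + (h/2)·k1); k3 = f(x_n + h/2, u_n + (h/2)·k2); k4 = f(x_n + h, u_n + h·k3); u_{n+1} = u_n + (h/6)·(k1 + 2k2 + 2k3 + k4).
x=0.000000, u=-0.850000:
  k1 = f(0.000000, -0.850000) = 1.800000
  k2 = f(0.235000, -0.427000) = 1.350889
  k3 = f(0.235000, -0.532541) = 1.456430
  k4 = f(0.470000, -0.165478) = 1.012468
  u ← -0.850000 + (0.47/6)·(k1 + 2k2 + 2k3 + k4) = -0.189877
u(0.47) ≈ -0.1899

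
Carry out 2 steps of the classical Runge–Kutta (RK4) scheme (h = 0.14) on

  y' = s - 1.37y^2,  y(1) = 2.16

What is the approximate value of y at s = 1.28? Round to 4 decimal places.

1.3783

RK4: k1 = f(s_n, y_n); k2 = f(s_n + h/2, y_n + (h/2)·k1); k3 = f(s_n + h/2, y_n + (h/2)·k2); k4 = f(s_n + h, y_n + h·k3); y_{n+1} = y_n + (h/6)·(k1 + 2k2 + 2k3 + k4).
s=1.000000, y=2.160000:
  k1 = f(1.000000, 2.160000) = -5.391872
  k2 = f(1.070000, 1.782569) = -3.283246
  k3 = f(1.070000, 1.930173) = -4.034027
  k4 = f(1.140000, 1.595236) = -2.346347
  y ← 2.160000 + (0.14/6)·(k1 + 2k2 + 2k3 + k4) = 1.637969
s=1.140000, y=1.637969:
  k1 = f(1.140000, 1.637969) = -2.535630
  k2 = f(1.210000, 1.460475) = -1.712191
  k3 = f(1.210000, 1.518115) = -1.947404
  k4 = f(1.280000, 1.365332) = -1.273861
  y ← 1.637969 + (0.14/6)·(k1 + 2k2 + 2k3 + k4) = 1.378300
y(1.28) ≈ 1.3783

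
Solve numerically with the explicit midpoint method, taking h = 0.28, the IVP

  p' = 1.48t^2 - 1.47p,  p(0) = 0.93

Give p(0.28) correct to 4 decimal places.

Midpoint: k1 = f(t_n, p_n); k2 = f(t_n + h/2, p_n + (h/2)·k1); p_{n+1} = p_n + h·k2.
t=0.000000, p=0.930000:
  k1 = f(0.000000, 0.930000) = -1.367100
  k2 = f(0.140000, 0.738606) = -1.056743
  p ← 0.930000 + 0.28·(-1.056743) = 0.634112
p(0.28) ≈ 0.6341

0.6341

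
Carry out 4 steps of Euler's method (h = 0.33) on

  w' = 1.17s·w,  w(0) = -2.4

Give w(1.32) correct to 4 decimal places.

-4.6931

Euler: w_{n+1} = w_n + h·f(s_n, w_n).
s=0.000000, w=-2.400000: f=0.000000 → w ← -2.400000 + 0.33·0.000000 = -2.400000
s=0.330000, w=-2.400000: f=-0.926640 → w ← -2.400000 + 0.33·(-0.926640) = -2.705791
s=0.660000, w=-2.705791: f=-2.089412 → w ← -2.705791 + 0.33·(-2.089412) = -3.395297
s=0.990000, w=-3.395297: f=-3.932773 → w ← -3.395297 + 0.33·(-3.932773) = -4.693112
w(1.32) ≈ -4.6931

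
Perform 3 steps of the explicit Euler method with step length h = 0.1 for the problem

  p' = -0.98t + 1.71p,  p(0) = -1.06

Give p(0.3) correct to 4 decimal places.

-1.7331

Euler: p_{n+1} = p_n + h·f(t_n, p_n).
t=0.000000, p=-1.060000: f=-1.812600 → p ← -1.060000 + 0.1·(-1.812600) = -1.241260
t=0.100000, p=-1.241260: f=-2.220555 → p ← -1.241260 + 0.1·(-2.220555) = -1.463315
t=0.200000, p=-1.463315: f=-2.698269 → p ← -1.463315 + 0.1·(-2.698269) = -1.733142
p(0.3) ≈ -1.7331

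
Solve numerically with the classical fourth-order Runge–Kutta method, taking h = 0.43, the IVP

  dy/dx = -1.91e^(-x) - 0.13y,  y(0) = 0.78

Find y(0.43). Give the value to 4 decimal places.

RK4: k1 = f(x_n, y_n); k2 = f(x_n + h/2, y_n + (h/2)·k1); k3 = f(x_n + h/2, y_n + (h/2)·k2); k4 = f(x_n + h, y_n + h·k3); y_{n+1} = y_n + (h/6)·(k1 + 2k2 + 2k3 + k4).
x=0.000000, y=0.780000:
  k1 = f(0.000000, 0.780000) = -2.011400
  k2 = f(0.215000, 0.347549) = -1.585676
  k3 = f(0.215000, 0.439080) = -1.597575
  k4 = f(0.430000, 0.093043) = -1.254568
  y ← 0.780000 + (0.43/6)·(k1 + 2k2 + 2k3 + k4) = 0.089673
y(0.43) ≈ 0.0897

0.0897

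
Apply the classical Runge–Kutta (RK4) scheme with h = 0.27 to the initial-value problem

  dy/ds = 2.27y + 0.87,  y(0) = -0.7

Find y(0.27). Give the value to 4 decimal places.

-0.9676

RK4: k1 = f(s_n, y_n); k2 = f(s_n + h/2, y_n + (h/2)·k1); k3 = f(s_n + h/2, y_n + (h/2)·k2); k4 = f(s_n + h, y_n + h·k3); y_{n+1} = y_n + (h/6)·(k1 + 2k2 + 2k3 + k4).
s=0.000000, y=-0.700000:
  k1 = f(0.000000, -0.700000) = -0.719000
  k2 = f(0.135000, -0.797065) = -0.939338
  k3 = f(0.135000, -0.826811) = -1.006860
  k4 = f(0.270000, -0.971852) = -1.336104
  y ← -0.700000 + (0.27/6)·(k1 + 2k2 + 2k3 + k4) = -0.967637
y(0.27) ≈ -0.9676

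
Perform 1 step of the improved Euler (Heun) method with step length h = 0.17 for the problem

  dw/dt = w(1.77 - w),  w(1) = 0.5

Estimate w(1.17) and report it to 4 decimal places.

Heun: k1 = f(t_n, w_n); k2 = f(t_n + h, w_n + h·k1); w_{n+1} = w_n + (h/2)·(k1 + k2).
t=1.000000, w=0.500000:
  k1 = f(1.000000, 0.500000) = 0.635000
  k2 = f(1.170000, 0.607950) = 0.706468
  w ← 0.500000 + (0.17/2)·(0.635000 + 0.706468) = 0.614025
w(1.17) ≈ 0.6140

0.6140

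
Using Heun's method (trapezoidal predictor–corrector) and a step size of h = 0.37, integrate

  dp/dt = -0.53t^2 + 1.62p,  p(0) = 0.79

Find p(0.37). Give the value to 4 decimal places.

Heun: k1 = f(t_n, p_n); k2 = f(t_n + h, p_n + h·k1); p_{n+1} = p_n + (h/2)·(k1 + k2).
t=0.000000, p=0.790000:
  k1 = f(0.000000, 0.790000) = 1.279800
  k2 = f(0.370000, 1.263526) = 1.974355
  p ← 0.790000 + (0.37/2)·(1.279800 + 1.974355) = 1.392019
p(0.37) ≈ 1.3920

1.3920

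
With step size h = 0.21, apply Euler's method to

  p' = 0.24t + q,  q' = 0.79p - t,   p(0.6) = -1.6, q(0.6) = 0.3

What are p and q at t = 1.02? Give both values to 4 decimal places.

-1.4851, -0.5115

Euler on (p,q): p_{n+1} = p_n + h·p', q_{n+1} = q_n + h·q'.
0.600000: (-1.600000, 0.300000); f=(0.444000, -1.864000) → (-1.506760, -0.091440)
0.810000: (-1.506760, -0.091440); f=(0.102960, -2.000340) → (-1.485138, -0.511511)
(p(1.02), q(1.02)) ≈ (-1.4851, -0.5115)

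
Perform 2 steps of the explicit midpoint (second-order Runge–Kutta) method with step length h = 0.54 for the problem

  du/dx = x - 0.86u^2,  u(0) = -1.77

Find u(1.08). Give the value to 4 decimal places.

Midpoint: k1 = f(x_n, u_n); k2 = f(x_n + h/2, u_n + (h/2)·k1); u_{n+1} = u_n + h·k2.
x=0.000000, u=-1.770000:
  k1 = f(0.000000, -1.770000) = -2.694294
  k2 = f(0.270000, -2.497459) = -5.094081
  u ← -1.770000 + 0.54·(-5.094081) = -4.520804
x=0.540000, u=-4.520804:
  k1 = f(0.540000, -4.520804) = -17.036393
  k2 = f(0.810000, -9.120630) = -70.729862
  u ← -4.520804 + 0.54·(-70.729862) = -42.714929
u(1.08) ≈ -42.7149

-42.7149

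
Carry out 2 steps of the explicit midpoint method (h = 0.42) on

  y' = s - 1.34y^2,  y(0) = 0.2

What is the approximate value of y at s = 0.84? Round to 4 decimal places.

0.4692

Midpoint: k1 = f(s_n, y_n); k2 = f(s_n + h/2, y_n + (h/2)·k1); y_{n+1} = y_n + h·k2.
s=0.000000, y=0.200000:
  k1 = f(0.000000, 0.200000) = -0.053600
  k2 = f(0.210000, 0.188744) = 0.162263
  y ← 0.200000 + 0.42·0.162263 = 0.268151
s=0.420000, y=0.268151:
  k1 = f(0.420000, 0.268151) = 0.323648
  k2 = f(0.630000, 0.336117) = 0.478614
  y ← 0.268151 + 0.42·0.478614 = 0.469169
y(0.84) ≈ 0.4692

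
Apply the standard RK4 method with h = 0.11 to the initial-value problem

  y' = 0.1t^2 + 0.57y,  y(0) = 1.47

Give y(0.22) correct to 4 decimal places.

RK4: k1 = f(t_n, y_n); k2 = f(t_n + h/2, y_n + (h/2)·k1); k3 = f(t_n + h/2, y_n + (h/2)·k2); k4 = f(t_n + h, y_n + h·k3); y_{n+1} = y_n + (h/6)·(k1 + 2k2 + 2k3 + k4).
t=0.000000, y=1.470000:
  k1 = f(0.000000, 1.470000) = 0.837900
  k2 = f(0.055000, 1.516085) = 0.864471
  k3 = f(0.055000, 1.517546) = 0.865304
  k4 = f(0.110000, 1.565183) = 0.893365
  y ← 1.470000 + (0.11/6)·(k1 + 2k2 + 2k3 + k4) = 1.565165
t=0.110000, y=1.565165:
  k1 = f(0.110000, 1.565165) = 0.893354
  k2 = f(0.165000, 1.614299) = 0.922873
  k3 = f(0.165000, 1.615923) = 0.923799
  k4 = f(0.220000, 1.666783) = 0.954906
  y ← 1.565165 + (0.11/6)·(k1 + 2k2 + 2k3 + k4) = 1.666761
y(0.22) ≈ 1.6668

1.6668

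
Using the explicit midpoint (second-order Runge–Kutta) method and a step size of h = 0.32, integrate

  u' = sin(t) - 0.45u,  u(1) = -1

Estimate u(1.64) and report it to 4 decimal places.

Midpoint: k1 = f(t_n, u_n); k2 = f(t_n + h/2, u_n + (h/2)·k1); u_{n+1} = u_n + h·k2.
t=1.000000, u=-1.000000:
  k1 = f(1.000000, -1.000000) = 1.291471
  k2 = f(1.160000, -0.793365) = 1.273817
  u ← -1.000000 + 0.32·1.273817 = -0.592378
t=1.320000, u=-0.592378:
  k1 = f(1.320000, -0.592378) = 1.235285
  k2 = f(1.480000, -0.394733) = 1.173511
  u ← -0.592378 + 0.32·1.173511 = -0.216855
u(1.64) ≈ -0.2169

-0.2169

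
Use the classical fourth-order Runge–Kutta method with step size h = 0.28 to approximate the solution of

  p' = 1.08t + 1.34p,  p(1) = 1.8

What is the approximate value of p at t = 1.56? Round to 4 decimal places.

4.9335

RK4: k1 = f(t_n, p_n); k2 = f(t_n + h/2, p_n + (h/2)·k1); k3 = f(t_n + h/2, p_n + (h/2)·k2); k4 = f(t_n + h, p_n + h·k3); p_{n+1} = p_n + (h/6)·(k1 + 2k2 + 2k3 + k4).
t=1.000000, p=1.800000:
  k1 = f(1.000000, 1.800000) = 3.492000
  k2 = f(1.140000, 2.288880) = 4.298299
  k3 = f(1.140000, 2.401762) = 4.449561
  k4 = f(1.280000, 3.045877) = 5.463875
  p ← 1.800000 + (0.28/6)·(k1 + 2k2 + 2k3 + k4) = 3.034408
t=1.280000, p=3.034408:
  k1 = f(1.280000, 3.034408) = 5.448506
  k2 = f(1.420000, 3.797199) = 6.621846
  k3 = f(1.420000, 3.961466) = 6.841965
  k4 = f(1.560000, 4.950158) = 8.318012
  p ← 3.034408 + (0.28/6)·(k1 + 2k2 + 2k3 + k4) = 4.933468
p(1.56) ≈ 4.9335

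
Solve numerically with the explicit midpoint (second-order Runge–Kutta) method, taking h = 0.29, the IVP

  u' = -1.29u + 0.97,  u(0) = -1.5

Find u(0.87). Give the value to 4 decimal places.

Midpoint: k1 = f(x_n, u_n); k2 = f(x_n + h/2, u_n + (h/2)·k1); u_{n+1} = u_n + h·k2.
x=0.000000, u=-1.500000:
  k1 = f(0.000000, -1.500000) = 2.905000
  k2 = f(0.145000, -1.078775) = 2.361620
  u ← -1.500000 + 0.29·2.361620 = -0.815130
x=0.290000, u=-0.815130:
  k1 = f(0.290000, -0.815130) = 2.021518
  k2 = f(0.435000, -0.522010) = 1.643393
  u ← -0.815130 + 0.29·1.643393 = -0.338546
x=0.580000, u=-0.338546:
  k1 = f(0.580000, -0.338546) = 1.406725
  k2 = f(0.725000, -0.134571) = 1.143597
  u ← -0.338546 + 0.29·1.143597 = -0.006903
u(0.87) ≈ -0.0069

-0.0069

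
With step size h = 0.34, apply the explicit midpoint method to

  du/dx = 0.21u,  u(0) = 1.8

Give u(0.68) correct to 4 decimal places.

Midpoint: k1 = f(x_n, u_n); k2 = f(x_n + h/2, u_n + (h/2)·k1); u_{n+1} = u_n + h·k2.
x=0.000000, u=1.800000:
  k1 = f(0.000000, 1.800000) = 0.378000
  k2 = f(0.170000, 1.864260) = 0.391495
  u ← 1.800000 + 0.34·0.391495 = 1.933108
x=0.340000, u=1.933108:
  k1 = f(0.340000, 1.933108) = 0.405953
  k2 = f(0.510000, 2.002120) = 0.420445
  u ← 1.933108 + 0.34·0.420445 = 2.076060
u(0.68) ≈ 2.0761

2.0761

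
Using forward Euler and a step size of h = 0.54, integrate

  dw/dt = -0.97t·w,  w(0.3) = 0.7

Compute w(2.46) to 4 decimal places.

Euler: w_{n+1} = w_n + h·f(t_n, w_n).
t=0.300000, w=0.700000: f=-0.203700 → w ← 0.700000 + 0.54·(-0.203700) = 0.590002
t=0.840000, w=0.590002: f=-0.480734 → w ← 0.590002 + 0.54·(-0.480734) = 0.330406
t=1.380000, w=0.330406: f=-0.442281 → w ← 0.330406 + 0.54·(-0.442281) = 0.091574
t=1.920000, w=0.091574: f=-0.170547 → w ← 0.091574 + 0.54·(-0.170547) = -0.000522
w(2.46) ≈ -0.0005

-0.0005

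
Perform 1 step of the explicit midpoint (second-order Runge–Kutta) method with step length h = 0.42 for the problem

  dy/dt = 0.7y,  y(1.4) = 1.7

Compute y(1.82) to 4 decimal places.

Midpoint: k1 = f(t_n, y_n); k2 = f(t_n + h/2, y_n + (h/2)·k1); y_{n+1} = y_n + h·k2.
t=1.400000, y=1.700000:
  k1 = f(1.400000, 1.700000) = 1.190000
  k2 = f(1.610000, 1.949900) = 1.364930
  y ← 1.700000 + 0.42·1.364930 = 2.273271
y(1.82) ≈ 2.2733

2.2733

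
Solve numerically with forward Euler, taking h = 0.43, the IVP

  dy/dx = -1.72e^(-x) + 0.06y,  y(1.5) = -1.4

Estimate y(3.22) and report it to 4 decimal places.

-1.9583

Euler: y_{n+1} = y_n + h·f(x_n, y_n).
x=1.500000, y=-1.400000: f=-0.467784 → y ← -1.400000 + 0.43·(-0.467784) = -1.601147
x=1.930000, y=-1.601147: f=-0.345724 → y ← -1.601147 + 0.43·(-0.345724) = -1.749808
x=2.360000, y=-1.749808: f=-0.267391 → y ← -1.749808 + 0.43·(-0.267391) = -1.864787
x=2.790000, y=-1.864787: f=-0.217532 → y ← -1.864787 + 0.43·(-0.217532) = -1.958325
y(3.22) ≈ -1.9583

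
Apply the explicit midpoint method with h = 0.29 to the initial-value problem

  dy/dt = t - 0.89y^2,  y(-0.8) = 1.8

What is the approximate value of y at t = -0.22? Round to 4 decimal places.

Midpoint: k1 = f(t_n, y_n); k2 = f(t_n + h/2, y_n + (h/2)·k1); y_{n+1} = y_n + h·k2.
t=-0.800000, y=1.800000:
  k1 = f(-0.800000, 1.800000) = -3.683600
  k2 = f(-0.655000, 1.265878) = -2.081178
  y ← 1.800000 + 0.29·(-2.081178) = 1.196458
t=-0.510000, y=1.196458:
  k1 = f(-0.510000, 1.196458) = -1.784046
  k2 = f(-0.365000, 0.937772) = -1.147680
  y ← 1.196458 + 0.29·(-1.147680) = 0.863631
y(-0.22) ≈ 0.8636

0.8636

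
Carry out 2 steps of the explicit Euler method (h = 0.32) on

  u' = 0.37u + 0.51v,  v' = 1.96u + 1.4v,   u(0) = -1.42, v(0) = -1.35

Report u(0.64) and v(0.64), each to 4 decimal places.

Euler on (u,v): u_{n+1} = u_n + h·u', v_{n+1} = v_n + h·v'.
0.000000: (-1.420000, -1.350000); f=(-1.213900, -4.673200) → (-1.808448, -2.845424)
0.320000: (-1.808448, -2.845424); f=(-2.120292, -7.528152) → (-2.486941, -5.254433)
(u(0.64), v(0.64)) ≈ (-2.4869, -5.2544)

-2.4869, -5.2544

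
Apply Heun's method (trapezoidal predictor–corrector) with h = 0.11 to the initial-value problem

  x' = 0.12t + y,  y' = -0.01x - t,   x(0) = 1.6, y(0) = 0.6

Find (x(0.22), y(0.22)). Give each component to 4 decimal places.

1.7332, 0.5721

Heun on (x,y): k1 = f(t_n, state_n); k2 = f(t_n + h, state_n + h·k1); state_{n+1} = state_n + (h/2)·(k1 + k2).
0.000000: (1.600000, 0.600000)
  k1 = (0.600000, -0.016000)
  predictor → (1.666000, 0.598240)
  k2 = (0.611440, -0.126660)
  → (1.666629, 0.592154)
0.110000: (1.666629, 0.592154)
  k1 = (0.605354, -0.126666)
  predictor → (1.733218, 0.578220)
  k2 = (0.604620, -0.237332)
  → (1.733178, 0.572134)
(x(0.22), y(0.22)) ≈ (1.7332, 0.5721)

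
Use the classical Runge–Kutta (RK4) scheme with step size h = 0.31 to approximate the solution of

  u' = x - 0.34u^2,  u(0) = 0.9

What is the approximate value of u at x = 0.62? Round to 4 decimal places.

0.9278

RK4: k1 = f(x_n, u_n); k2 = f(x_n + h/2, u_n + (h/2)·k1); k3 = f(x_n + h/2, u_n + (h/2)·k2); k4 = f(x_n + h, u_n + h·k3); u_{n+1} = u_n + (h/6)·(k1 + 2k2 + 2k3 + k4).
x=0.000000, u=0.900000:
  k1 = f(0.000000, 0.900000) = -0.275400
  k2 = f(0.155000, 0.857313) = -0.094895
  k3 = f(0.155000, 0.885291) = -0.111472
  k4 = f(0.310000, 0.865444) = 0.055342
  u ← 0.900000 + (0.31/6)·(k1 + 2k2 + 2k3 + k4) = 0.867306
x=0.310000, u=0.867306:
  k1 = f(0.310000, 0.867306) = 0.054245
  k2 = f(0.465000, 0.875714) = 0.204263
  k3 = f(0.465000, 0.898966) = 0.190232
  k4 = f(0.620000, 0.926278) = 0.328283
  u ← 0.867306 + (0.31/6)·(k1 + 2k2 + 2k3 + k4) = 0.927834
u(0.62) ≈ 0.9278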